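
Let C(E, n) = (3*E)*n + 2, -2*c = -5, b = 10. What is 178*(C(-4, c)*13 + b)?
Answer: -63012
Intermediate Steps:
c = 5/2 (c = -½*(-5) = 5/2 ≈ 2.5000)
C(E, n) = 2 + 3*E*n (C(E, n) = 3*E*n + 2 = 2 + 3*E*n)
178*(C(-4, c)*13 + b) = 178*((2 + 3*(-4)*(5/2))*13 + 10) = 178*((2 - 30)*13 + 10) = 178*(-28*13 + 10) = 178*(-364 + 10) = 178*(-354) = -63012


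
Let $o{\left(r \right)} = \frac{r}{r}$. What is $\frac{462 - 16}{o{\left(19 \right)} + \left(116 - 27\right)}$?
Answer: $\frac{223}{45} \approx 4.9556$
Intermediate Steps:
$o{\left(r \right)} = 1$
$\frac{462 - 16}{o{\left(19 \right)} + \left(116 - 27\right)} = \frac{462 - 16}{1 + \left(116 - 27\right)} = \frac{446}{1 + \left(116 - 27\right)} = \frac{446}{1 + 89} = \frac{446}{90} = 446 \cdot \frac{1}{90} = \frac{223}{45}$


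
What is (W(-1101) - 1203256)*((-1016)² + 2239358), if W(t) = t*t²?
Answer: -4370341581592998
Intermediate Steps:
W(t) = t³
(W(-1101) - 1203256)*((-1016)² + 2239358) = ((-1101)³ - 1203256)*((-1016)² + 2239358) = (-1334633301 - 1203256)*(1032256 + 2239358) = -1335836557*3271614 = -4370341581592998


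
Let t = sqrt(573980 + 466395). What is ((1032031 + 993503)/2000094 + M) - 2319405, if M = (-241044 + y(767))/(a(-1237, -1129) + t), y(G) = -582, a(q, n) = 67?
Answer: -400455808842808529/172655781107 - 604065*sqrt(41615)/517943 ≈ -2.3196e+6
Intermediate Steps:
t = 5*sqrt(41615) (t = sqrt(1040375) = 5*sqrt(41615) ≈ 1020.0)
M = -241626/(67 + 5*sqrt(41615)) (M = (-241044 - 582)/(67 + 5*sqrt(41615)) = -241626/(67 + 5*sqrt(41615)) ≈ -222.29)
((1032031 + 993503)/2000094 + M) - 2319405 = ((1032031 + 993503)/2000094 + (8094471/517943 - 604065*sqrt(41615)/517943)) - 2319405 = (2025534*(1/2000094) + (8094471/517943 - 604065*sqrt(41615)/517943)) - 2319405 = (337589/333349 + (8094471/517943 - 604065*sqrt(41615)/517943)) - 2319405 = (2873135672806/172655781107 - 604065*sqrt(41615)/517943) - 2319405 = -400455808842808529/172655781107 - 604065*sqrt(41615)/517943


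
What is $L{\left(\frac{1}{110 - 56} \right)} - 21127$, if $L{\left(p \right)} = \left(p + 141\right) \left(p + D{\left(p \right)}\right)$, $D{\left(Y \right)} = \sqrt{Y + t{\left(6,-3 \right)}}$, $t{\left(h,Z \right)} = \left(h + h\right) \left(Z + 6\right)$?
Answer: $- \frac{61598717}{2916} + \frac{7615 \sqrt{11670}}{972} \approx -20278.0$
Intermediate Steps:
$t{\left(h,Z \right)} = 2 h \left(6 + Z\right)$
$D{\left(Y \right)} = \sqrt{36 + Y}$ ($D{\left(Y \right)} = \sqrt{Y + 2 \cdot 6 \left(6 - 3\right)} = \sqrt{Y + 2 \cdot 6 \cdot 3} = \sqrt{Y + 36} = \sqrt{36 + Y}$)
$L{\left(p \right)} = \left(141 + p\right) \left(p + \sqrt{36 + p}\right)$ ($L{\left(p \right)} = \left(p + 141\right) \left(p + \sqrt{36 + p}\right) = \left(141 + p\right) \left(p + \sqrt{36 + p}\right)$)
$L{\left(\frac{1}{110 - 56} \right)} - 21127 = \left(\left(\frac{1}{110 - 56}\right)^{2} + \frac{141}{110 - 56} + 141 \sqrt{36 + \frac{1}{110 - 56}} + \frac{\sqrt{36 + \frac{1}{110 - 56}}}{110 - 56}\right) - 21127 = \left(\left(\frac{1}{54}\right)^{2} + \frac{141}{54} + 141 \sqrt{36 + \frac{1}{54}} + \frac{\sqrt{36 + \frac{1}{54}}}{54}\right) - 21127 = \left(\left(\frac{1}{54}\right)^{2} + 141 \cdot \frac{1}{54} + 141 \sqrt{36 + \frac{1}{54}} + \frac{\sqrt{36 + \frac{1}{54}}}{54}\right) - 21127 = \left(\frac{1}{2916} + \frac{47}{18} + 141 \sqrt{\frac{1945}{54}} + \frac{\sqrt{\frac{1945}{54}}}{54}\right) - 21127 = \left(\frac{1}{2916} + \frac{47}{18} + 141 \frac{\sqrt{11670}}{18} + \frac{\frac{1}{18} \sqrt{11670}}{54}\right) - 21127 = \left(\frac{1}{2916} + \frac{47}{18} + \frac{47 \sqrt{11670}}{6} + \frac{\sqrt{11670}}{972}\right) - 21127 = \left(\frac{7615}{2916} + \frac{7615 \sqrt{11670}}{972}\right) - 21127 = - \frac{61598717}{2916} + \frac{7615 \sqrt{11670}}{972}$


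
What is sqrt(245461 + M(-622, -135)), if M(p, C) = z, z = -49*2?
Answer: sqrt(245363) ≈ 495.34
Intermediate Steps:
z = -98
M(p, C) = -98
sqrt(245461 + M(-622, -135)) = sqrt(245461 - 98) = sqrt(245363)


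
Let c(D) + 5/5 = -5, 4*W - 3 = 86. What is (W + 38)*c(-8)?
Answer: -723/2 ≈ -361.50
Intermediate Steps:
W = 89/4 (W = ¾ + (¼)*86 = ¾ + 43/2 = 89/4 ≈ 22.250)
c(D) = -6 (c(D) = -1 - 5 = -6)
(W + 38)*c(-8) = (89/4 + 38)*(-6) = (241/4)*(-6) = -723/2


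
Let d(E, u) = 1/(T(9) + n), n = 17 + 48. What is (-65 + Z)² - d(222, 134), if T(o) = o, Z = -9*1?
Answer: 405223/74 ≈ 5476.0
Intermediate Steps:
Z = -9
n = 65
d(E, u) = 1/74 (d(E, u) = 1/(9 + 65) = 1/74)
(-65 + Z)² - d(222, 134) = (-65 - 9)² - 1*1/74 = (-74)² - 1/74 = 5476 - 1/74 = 405223/74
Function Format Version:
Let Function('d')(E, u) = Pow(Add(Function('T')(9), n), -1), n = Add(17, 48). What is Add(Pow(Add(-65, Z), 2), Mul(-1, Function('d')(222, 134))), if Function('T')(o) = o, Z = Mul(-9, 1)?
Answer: Rational(405223, 74) ≈ 5476.0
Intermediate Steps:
Z = -9
n = 65
Function('d')(E, u) = Rational(1, 74) (Function('d')(E, u) = Pow(Add(9, 65), -1) = Pow(74, -1) = Rational(1, 74))
Add(Pow(Add(-65, Z), 2), Mul(-1, Function('d')(222, 134))) = Add(Pow(Add(-65, -9), 2), Mul(-1, Rational(1, 74))) = Add(Pow(-74, 2), Rational(-1, 74)) = Add(5476, Rational(-1, 74)) = Rational(405223, 74)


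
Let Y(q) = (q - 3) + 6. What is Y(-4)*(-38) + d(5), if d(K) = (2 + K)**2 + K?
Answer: 92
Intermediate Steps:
Y(q) = 3 + q (Y(q) = (-3 + q) + 6 = 3 + q)
d(K) = K + (2 + K)**2
Y(-4)*(-38) + d(5) = (3 - 4)*(-38) + (5 + (2 + 5)**2) = -1*(-38) + (5 + 7**2) = 38 + (5 + 49) = 38 + 54 = 92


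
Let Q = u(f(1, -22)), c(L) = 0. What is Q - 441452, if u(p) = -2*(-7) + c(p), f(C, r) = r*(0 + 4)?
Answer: -441438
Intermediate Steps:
f(C, r) = 4*r (f(C, r) = r*4 = 4*r)
u(p) = 14 (u(p) = -2*(-7) + 0 = 14 + 0 = 14)
Q = 14
Q - 441452 = 14 - 441452 = -441438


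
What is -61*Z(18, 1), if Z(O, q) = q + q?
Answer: -122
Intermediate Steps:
Z(O, q) = 2*q
-61*Z(18, 1) = -61*2*1 = -61*2 = -1*122 = -122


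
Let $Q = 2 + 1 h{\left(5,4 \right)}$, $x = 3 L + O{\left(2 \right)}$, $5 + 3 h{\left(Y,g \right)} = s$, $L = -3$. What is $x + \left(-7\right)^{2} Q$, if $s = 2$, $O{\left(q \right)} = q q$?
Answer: $44$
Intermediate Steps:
$O{\left(q \right)} = q^{2}$
$h{\left(Y,g \right)} = -1$ ($h{\left(Y,g \right)} = - \frac{5}{3} + \frac{1}{3} \cdot 2 = - \frac{5}{3} + \frac{2}{3} = -1$)
$x = -5$ ($x = 3 \left(-3\right) + 2^{2} = -9 + 4 = -5$)
$Q = 1$ ($Q = 2 + 1 \left(-1\right) = 2 - 1 = 1$)
$x + \left(-7\right)^{2} Q = -5 + \left(-7\right)^{2} \cdot 1 = -5 + 49 \cdot 1 = -5 + 49 = 44$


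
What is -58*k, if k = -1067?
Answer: 61886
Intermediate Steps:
-58*k = -58*(-1067) = 61886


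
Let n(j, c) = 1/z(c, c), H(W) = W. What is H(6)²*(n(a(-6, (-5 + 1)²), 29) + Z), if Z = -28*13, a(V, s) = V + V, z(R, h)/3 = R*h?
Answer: -11020452/841 ≈ -13104.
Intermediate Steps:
z(R, h) = 3*R*h (z(R, h) = 3*(R*h) = 3*R*h)
a(V, s) = 2*V
Z = -364
n(j, c) = 1/(3*c²) (n(j, c) = 1/(3*c*c) = 1/(3*c²))
H(6)²*(n(a(-6, (-5 + 1)²), 29) + Z) = 6²*((⅓)/29² - 364) = 36*((⅓)*(1/841) - 364) = 36*(1/2523 - 364) = 36*(-918371/2523) = -11020452/841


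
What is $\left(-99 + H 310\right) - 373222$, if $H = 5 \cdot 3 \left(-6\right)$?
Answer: $-401221$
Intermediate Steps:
$H = -90$ ($H = 15 \left(-6\right) = -90$)
$\left(-99 + H 310\right) - 373222 = \left(-99 - 27900\right) - 373222 = -27999 - 373222 = -401221$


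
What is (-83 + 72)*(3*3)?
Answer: -99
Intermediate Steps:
(-83 + 72)*(3*3) = -11*9 = -99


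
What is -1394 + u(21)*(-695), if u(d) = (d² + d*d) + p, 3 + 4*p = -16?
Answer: -2444331/4 ≈ -6.1108e+5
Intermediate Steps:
p = -19/4 (p = -¾ + (¼)*(-16) = -¾ - 4 = -19/4 ≈ -4.7500)
u(d) = -19/4 + 2*d² (u(d) = (d² + d*d) - 19/4 = (d² + d²) - 19/4 = 2*d² - 19/4 = -19/4 + 2*d²)
-1394 + u(21)*(-695) = -1394 + (-19/4 + 2*21²)*(-695) = -1394 + (-19/4 + 2*441)*(-695) = -1394 + (-19/4 + 882)*(-695) = -1394 + (3509/4)*(-695) = -1394 - 2438755/4 = -2444331/4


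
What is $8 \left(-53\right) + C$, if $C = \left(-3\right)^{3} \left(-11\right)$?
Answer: $-127$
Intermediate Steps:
$C = 297$ ($C = \left(-27\right) \left(-11\right) = 297$)
$8 \left(-53\right) + C = 8 \left(-53\right) + 297 = -424 + 297 = -127$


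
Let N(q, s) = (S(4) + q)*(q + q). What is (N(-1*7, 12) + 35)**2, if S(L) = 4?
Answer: 5929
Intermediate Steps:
N(q, s) = 2*q*(4 + q) (N(q, s) = (4 + q)*(q + q) = (4 + q)*(2*q) = 2*q*(4 + q))
(N(-1*7, 12) + 35)**2 = (2*(-1*7)*(4 - 1*7) + 35)**2 = (2*(-7)*(4 - 7) + 35)**2 = (2*(-7)*(-3) + 35)**2 = (42 + 35)**2 = 77**2 = 5929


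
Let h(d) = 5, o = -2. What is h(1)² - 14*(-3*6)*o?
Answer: -479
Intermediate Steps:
h(1)² - 14*(-3*6)*o = 5² - 14*(-3*6)*(-2) = 25 - (-252)*(-2) = 25 - 14*36 = 25 - 504 = -479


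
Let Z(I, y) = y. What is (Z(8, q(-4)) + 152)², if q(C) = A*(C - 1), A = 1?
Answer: 21609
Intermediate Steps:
q(C) = -1 + C (q(C) = 1*(C - 1) = 1*(-1 + C) = -1 + C)
(Z(8, q(-4)) + 152)² = ((-1 - 4) + 152)² = (-5 + 152)² = 147² = 21609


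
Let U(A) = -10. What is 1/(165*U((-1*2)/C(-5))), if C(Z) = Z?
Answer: -1/1650 ≈ -0.00060606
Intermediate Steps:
1/(165*U((-1*2)/C(-5))) = 1/(165*(-10)) = 1/(-1650) = -1/1650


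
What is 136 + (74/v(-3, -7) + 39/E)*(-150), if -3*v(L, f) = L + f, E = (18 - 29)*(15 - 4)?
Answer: -380624/121 ≈ -3145.7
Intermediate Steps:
E = -121 (E = -11*11 = -121)
v(L, f) = -L/3 - f/3 (v(L, f) = -(L + f)/3 = -L/3 - f/3)
136 + (74/v(-3, -7) + 39/E)*(-150) = 136 + (74/(-⅓*(-3) - ⅓*(-7)) + 39/(-121))*(-150) = 136 + (74/(1 + 7/3) + 39*(-1/121))*(-150) = 136 + (74/(10/3) - 39/121)*(-150) = 136 + (74*(3/10) - 39/121)*(-150) = 136 + (111/5 - 39/121)*(-150) = 136 + (13236/605)*(-150) = 136 - 397080/121 = -380624/121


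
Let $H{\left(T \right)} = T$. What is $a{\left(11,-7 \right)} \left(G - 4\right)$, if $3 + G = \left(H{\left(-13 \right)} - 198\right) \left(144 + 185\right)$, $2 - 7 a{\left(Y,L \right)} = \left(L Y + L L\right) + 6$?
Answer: $-238032$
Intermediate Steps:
$a{\left(Y,L \right)} = - \frac{4}{7} - \frac{L^{2}}{7} - \frac{L Y}{7}$ ($a{\left(Y,L \right)} = \frac{2}{7} - \frac{\left(L Y + L L\right) + 6}{7} = \frac{2}{7} - \frac{\left(L Y + L^{2}\right) + 6}{7} = \frac{2}{7} - \frac{\left(L^{2} + L Y\right) + 6}{7} = \frac{2}{7} - \frac{6 + L^{2} + L Y}{7} = \frac{2}{7} - \left(\frac{6}{7} + \frac{L^{2}}{7} + \frac{L Y}{7}\right) = - \frac{4}{7} - \frac{L^{2}}{7} - \frac{L Y}{7}$)
$G = -69422$ ($G = -3 + \left(-13 - 198\right) \left(144 + 185\right) = -3 - 69419 = -69422$)
$a{\left(11,-7 \right)} \left(G - 4\right) = \left(- \frac{4}{7} - \frac{\left(-7\right)^{2}}{7} - \left(-1\right) 11\right) \left(-69422 - 4\right) = \left(- \frac{4}{7} - 7 + 11\right) \left(-69426\right) = \frac{24}{7} \left(-69426\right) = -238032$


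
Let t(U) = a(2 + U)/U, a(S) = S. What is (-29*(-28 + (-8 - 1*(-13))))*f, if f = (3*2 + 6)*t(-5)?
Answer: 24012/5 ≈ 4802.4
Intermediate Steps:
t(U) = (2 + U)/U
f = 36/5 (f = (3*2 + 6)*((2 - 5)/(-5)) = (6 + 6)*(-⅕*(-3)) = 12*(⅗) = 36/5 ≈ 7.2000)
(-29*(-28 + (-8 - 1*(-13))))*f = -29*(-28 + (-8 - 1*(-13)))*(36/5) = -29*(-28 + (-8 + 13))*(36/5) = -29*(-28 + 5)*(36/5) = -29*(-23)*(36/5) = 667*(36/5) = 24012/5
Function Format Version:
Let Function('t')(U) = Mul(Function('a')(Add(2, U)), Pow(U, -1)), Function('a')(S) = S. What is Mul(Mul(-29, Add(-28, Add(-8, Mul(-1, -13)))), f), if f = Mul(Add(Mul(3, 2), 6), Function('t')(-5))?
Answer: Rational(24012, 5) ≈ 4802.4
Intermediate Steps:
Function('t')(U) = Mul(Pow(U, -1), Add(2, U)) (Function('t')(U) = Mul(Add(2, U), Pow(U, -1)) = Mul(Pow(U, -1), Add(2, U)))
f = Rational(36, 5) (f = Mul(Add(Mul(3, 2), 6), Mul(Pow(-5, -1), Add(2, -5))) = Mul(Add(6, 6), Mul(Rational(-1, 5), -3)) = Mul(12, Rational(3, 5)) = Rational(36, 5) ≈ 7.2000)
Mul(Mul(-29, Add(-28, Add(-8, Mul(-1, -13)))), f) = Mul(Mul(-29, Add(-28, Add(-8, Mul(-1, -13)))), Rational(36, 5)) = Mul(Mul(-29, Add(-28, Add(-8, 13))), Rational(36, 5)) = Mul(Mul(-29, Add(-28, 5)), Rational(36, 5)) = Mul(Mul(-29, -23), Rational(36, 5)) = Mul(667, Rational(36, 5)) = Rational(24012, 5)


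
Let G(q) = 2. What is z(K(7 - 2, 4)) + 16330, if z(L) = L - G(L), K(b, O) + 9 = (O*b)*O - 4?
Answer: 16395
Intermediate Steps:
K(b, O) = -13 + b*O**2 (K(b, O) = -9 + ((O*b)*O - 4) = -9 + (b*O**2 - 4) = -9 + (-4 + b*O**2) = -13 + b*O**2)
z(L) = -2 + L (z(L) = L - 1*2 = L - 2 = -2 + L)
z(K(7 - 2, 4)) + 16330 = (-2 + (-13 + (7 - 2)*4**2)) + 16330 = (-2 + (-13 + 5*16)) + 16330 = (-2 + (-13 + 80)) + 16330 = (-2 + 67) + 16330 = 65 + 16330 = 16395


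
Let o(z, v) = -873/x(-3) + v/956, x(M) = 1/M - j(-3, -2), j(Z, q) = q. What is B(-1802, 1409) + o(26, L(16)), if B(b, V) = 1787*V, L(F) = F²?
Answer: 3008244564/1195 ≈ 2.5174e+6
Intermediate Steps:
x(M) = 2 + 1/M (x(M) = 1/M - 1*(-2) = 1/M + 2 = 2 + 1/M)
o(z, v) = -2619/5 + v/956 (o(z, v) = -873/(2 + 1/(-3)) + v/956 = -873/(2 - ⅓) + v*(1/956) = -873/5/3 + v/956 = -873*⅗ + v/956 = -2619/5 + v/956)
B(-1802, 1409) + o(26, L(16)) = 1787*1409 + (-2619/5 + (1/956)*16²) = 2517883 + (-2619/5 + (1/956)*256) = 2517883 + (-2619/5 + 64/239) = 2517883 - 625621/1195 = 3008244564/1195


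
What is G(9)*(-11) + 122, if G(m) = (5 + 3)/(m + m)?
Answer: 1054/9 ≈ 117.11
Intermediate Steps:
G(m) = 4/m (G(m) = 8/((2*m)) = 8*(1/(2*m)) = 4/m)
G(9)*(-11) + 122 = (4/9)*(-11) + 122 = -44/9 + 122 = 1054/9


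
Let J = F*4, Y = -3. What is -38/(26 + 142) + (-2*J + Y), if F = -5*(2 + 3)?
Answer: 16529/84 ≈ 196.77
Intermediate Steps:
F = -25 (F = -5*5 = -25)
J = -100 (J = -25*4 = -100)
-38/(26 + 142) + (-2*J + Y) = -38/(26 + 142) + (-2*(-100) - 3) = -38/168 + (200 - 3) = -38*1/168 + 197 = -19/84 + 197 = 16529/84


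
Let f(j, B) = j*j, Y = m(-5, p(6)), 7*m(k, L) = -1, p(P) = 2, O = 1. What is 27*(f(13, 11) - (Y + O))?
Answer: 31779/7 ≈ 4539.9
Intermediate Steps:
m(k, L) = -⅐ (m(k, L) = (⅐)*(-1) = -⅐)
Y = -⅐ ≈ -0.14286
f(j, B) = j²
27*(f(13, 11) - (Y + O)) = 27*(13² - (-⅐ + 1)) = 27*(169 - 1*6/7) = 27*(169 - 6/7) = 27*(1177/7) = 31779/7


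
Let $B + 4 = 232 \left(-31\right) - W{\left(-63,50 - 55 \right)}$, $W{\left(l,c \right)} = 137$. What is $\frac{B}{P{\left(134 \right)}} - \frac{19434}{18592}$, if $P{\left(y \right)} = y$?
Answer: $- \frac{34734823}{622832} \approx -55.769$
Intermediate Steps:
$B = -7333$ ($B = -4 + \left(232 \left(-31\right) - 137\right) = -4 - 7329 = -7333$)
$\frac{B}{P{\left(134 \right)}} - \frac{19434}{18592} = - \frac{7333}{134} - \frac{19434}{18592} = \left(-7333\right) \frac{1}{134} - \frac{9717}{9296} = - \frac{7333}{134} - \frac{9717}{9296} = - \frac{34734823}{622832}$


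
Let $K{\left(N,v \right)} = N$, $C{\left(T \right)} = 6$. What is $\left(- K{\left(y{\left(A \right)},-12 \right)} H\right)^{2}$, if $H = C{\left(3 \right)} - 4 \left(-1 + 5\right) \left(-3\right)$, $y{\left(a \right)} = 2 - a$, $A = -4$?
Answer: $104976$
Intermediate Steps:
$H = 54$ ($H = 6 - 4 \left(-1 + 5\right) \left(-3\right) = 6 - 4 \cdot 4 \left(-3\right) = 6 - -48 = 6 + 48 = 54$)
$\left(- K{\left(y{\left(A \right)},-12 \right)} H\right)^{2} = \left(- (2 - -4) 54\right)^{2} = \left(- (2 + 4) 54\right)^{2} = \left(\left(-1\right) 6 \cdot 54\right)^{2} = \left(\left(-6\right) 54\right)^{2} = \left(-324\right)^{2} = 104976$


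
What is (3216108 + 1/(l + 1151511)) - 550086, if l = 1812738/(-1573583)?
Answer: 4830822056173189433/1811996321175 ≈ 2.6660e+6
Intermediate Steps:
l = -1812738/1573583 (l = 1812738*(-1/1573583) = -1812738/1573583 ≈ -1.1520)
(3216108 + 1/(l + 1151511)) - 550086 = (3216108 + 1/(-1812738/1573583 + 1151511)) - 550086 = (3216108 + 1/(1811996321175/1573583)) - 550086 = (3216108 + 1573583/1811996321175) - 550086 = 5827575864503060483/1811996321175 - 550086 = 4830822056173189433/1811996321175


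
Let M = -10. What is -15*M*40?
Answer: 6000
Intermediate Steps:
-15*M*40 = -15*(-10)*40 = 150*40 = 6000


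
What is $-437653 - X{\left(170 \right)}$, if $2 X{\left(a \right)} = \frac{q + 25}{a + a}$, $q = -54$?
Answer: $- \frac{297604011}{680} \approx -4.3765 \cdot 10^{5}$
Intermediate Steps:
$X{\left(a \right)} = - \frac{29}{4 a}$ ($X{\left(a \right)} = \frac{\left(-54 + 25\right) \frac{1}{a + a}}{2} = \frac{\left(-29\right) \frac{1}{2 a}}{2} = \frac{\left(- \frac{29}{2}\right) \frac{1}{a}}{2} = - \frac{29}{4 a}$)
$-437653 - X{\left(170 \right)} = -437653 - - \frac{29}{4 \cdot 170} = -437653 - \left(- \frac{29}{4}\right) \frac{1}{170} = -437653 - - \frac{29}{680} = -437653 + \frac{29}{680} = - \frac{297604011}{680}$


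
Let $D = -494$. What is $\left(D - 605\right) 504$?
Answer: $-553896$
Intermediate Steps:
$\left(D - 605\right) 504 = \left(-494 - 605\right) 504 = \left(-1099\right) 504 = -553896$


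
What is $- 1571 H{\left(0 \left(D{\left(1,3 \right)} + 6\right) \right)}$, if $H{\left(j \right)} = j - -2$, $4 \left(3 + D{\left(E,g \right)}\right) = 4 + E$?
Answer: $-3142$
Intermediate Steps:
$D{\left(E,g \right)} = -2 + \frac{E}{4}$ ($D{\left(E,g \right)} = -3 + \frac{4 + E}{4} = -3 + \left(1 + \frac{E}{4}\right) = -2 + \frac{E}{4}$)
$H{\left(j \right)} = 2 + j$ ($H{\left(j \right)} = j + 2 = 2 + j$)
$- 1571 H{\left(0 \left(D{\left(1,3 \right)} + 6\right) \right)} = - 1571 \left(2 + 0 \left(\left(-2 + \frac{1}{4} \cdot 1\right) + 6\right)\right) = - 1571 \left(2 + 0 \left(\left(-2 + \frac{1}{4}\right) + 6\right)\right) = - 1571 \left(2 + 0 \left(- \frac{7}{4} + 6\right)\right) = - 1571 \left(2 + 0 \cdot \frac{17}{4}\right) = - 1571 \left(2 + 0\right) = \left(-1571\right) 2 = -3142$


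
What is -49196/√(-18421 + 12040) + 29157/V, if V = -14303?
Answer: -29157/14303 + 49196*I*√709/2127 ≈ -2.0385 + 615.87*I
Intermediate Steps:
-49196/√(-18421 + 12040) + 29157/V = -49196/√(-18421 + 12040) + 29157/(-14303) = -49196*(-I*√709/2127) + 29157*(-1/14303) = -49196*(-I*√709/2127) - 29157/14303 = -(-49196)*I*√709/2127 - 29157/14303 = 49196*I*√709/2127 - 29157/14303 = -29157/14303 + 49196*I*√709/2127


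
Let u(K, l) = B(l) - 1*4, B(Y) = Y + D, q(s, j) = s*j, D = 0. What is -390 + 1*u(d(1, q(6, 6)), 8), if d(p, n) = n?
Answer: -386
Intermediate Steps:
q(s, j) = j*s
B(Y) = Y (B(Y) = Y + 0 = Y)
u(K, l) = -4 + l (u(K, l) = l - 1*4 = l - 4 = -4 + l)
-390 + 1*u(d(1, q(6, 6)), 8) = -390 + 1*(-4 + 8) = -390 + 1*4 = -390 + 4 = -386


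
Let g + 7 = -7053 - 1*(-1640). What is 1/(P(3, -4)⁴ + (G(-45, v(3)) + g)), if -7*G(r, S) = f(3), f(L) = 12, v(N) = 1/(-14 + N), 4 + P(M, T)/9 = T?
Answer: 7/188079040 ≈ 3.7218e-8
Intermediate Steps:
P(M, T) = -36 + 9*T
G(r, S) = -12/7 (G(r, S) = -⅐*12 = -12/7)
g = -5420 (g = -7 + (-7053 - 1*(-1640)) = -7 + (-7053 + 1640) = -7 - 5413 = -5420)
1/(P(3, -4)⁴ + (G(-45, v(3)) + g)) = 1/((-36 + 9*(-4))⁴ + (-12/7 - 5420)) = 1/((-36 - 36)⁴ - 37952/7) = 1/((-72)⁴ - 37952/7) = 1/(26873856 - 37952/7) = 1/(188079040/7) = 7/188079040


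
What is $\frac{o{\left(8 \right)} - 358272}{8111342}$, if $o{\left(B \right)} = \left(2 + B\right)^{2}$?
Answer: $- \frac{179086}{4055671} \approx -0.044157$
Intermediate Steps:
$\frac{o{\left(8 \right)} - 358272}{8111342} = \frac{\left(2 + 8\right)^{2} - 358272}{8111342} = \left(10^{2} - 358272\right) \frac{1}{8111342} = \left(100 - 358272\right) \frac{1}{8111342} = \left(-358172\right) \frac{1}{8111342} = - \frac{179086}{4055671}$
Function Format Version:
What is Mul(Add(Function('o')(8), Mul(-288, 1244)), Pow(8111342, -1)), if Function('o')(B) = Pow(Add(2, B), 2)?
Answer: Rational(-179086, 4055671) ≈ -0.044157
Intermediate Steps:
Mul(Add(Function('o')(8), Mul(-288, 1244)), Pow(8111342, -1)) = Mul(Add(Pow(Add(2, 8), 2), Mul(-288, 1244)), Pow(8111342, -1)) = Mul(Add(Pow(10, 2), -358272), Rational(1, 8111342)) = Mul(Add(100, -358272), Rational(1, 8111342)) = Mul(-358172, Rational(1, 8111342)) = Rational(-179086, 4055671)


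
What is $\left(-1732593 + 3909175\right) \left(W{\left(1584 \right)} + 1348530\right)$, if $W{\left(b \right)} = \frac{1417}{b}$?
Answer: $\frac{2324668952680667}{792} \approx 2.9352 \cdot 10^{12}$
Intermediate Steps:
$\left(-1732593 + 3909175\right) \left(W{\left(1584 \right)} + 1348530\right) = \left(-1732593 + 3909175\right) \left(\frac{1417}{1584} + 1348530\right) = 2176582 \left(1417 \cdot \frac{1}{1584} + 1348530\right) = 2176582 \left(\frac{1417}{1584} + 1348530\right) = 2176582 \cdot \frac{2136072937}{1584} = \frac{2324668952680667}{792}$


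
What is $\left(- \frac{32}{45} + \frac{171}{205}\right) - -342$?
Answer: $\frac{631217}{1845} \approx 342.12$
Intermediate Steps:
$\left(- \frac{32}{45} + \frac{171}{205}\right) - -342 = \left(\left(-32\right) \frac{1}{45} + 171 \cdot \frac{1}{205}\right) + 342 = \left(- \frac{32}{45} + \frac{171}{205}\right) + 342 = \frac{227}{1845} + 342 = \frac{631217}{1845}$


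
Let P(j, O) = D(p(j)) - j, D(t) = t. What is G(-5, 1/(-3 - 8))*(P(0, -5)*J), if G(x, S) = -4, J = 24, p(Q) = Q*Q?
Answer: 0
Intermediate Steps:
p(Q) = Q**2
P(j, O) = j**2 - j
G(-5, 1/(-3 - 8))*(P(0, -5)*J) = -4*0*(-1 + 0)*24 = -4*0*(-1)*24 = -0*24 = -4*0 = 0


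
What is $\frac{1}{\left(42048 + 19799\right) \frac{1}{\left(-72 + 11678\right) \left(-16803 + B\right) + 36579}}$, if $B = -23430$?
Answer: $- \frac{466907619}{61847} \approx -7549.4$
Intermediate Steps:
$\frac{1}{\left(42048 + 19799\right) \frac{1}{\left(-72 + 11678\right) \left(-16803 + B\right) + 36579}} = \frac{1}{\left(42048 + 19799\right) \frac{1}{\left(-72 + 11678\right) \left(-16803 - 23430\right) + 36579}} = \frac{1}{61847 \frac{1}{11606 \left(-40233\right) + 36579}} = \frac{1}{61847 \frac{1}{-466944198 + 36579}} = \frac{1}{61847 \frac{1}{-466907619}} = \frac{1}{61847 \left(- \frac{1}{466907619}\right)} = \frac{1}{- \frac{61847}{466907619}} = - \frac{466907619}{61847}$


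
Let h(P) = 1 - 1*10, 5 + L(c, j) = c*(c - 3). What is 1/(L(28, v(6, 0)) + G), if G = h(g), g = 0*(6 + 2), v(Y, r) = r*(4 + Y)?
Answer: 1/686 ≈ 0.0014577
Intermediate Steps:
L(c, j) = -5 + c*(-3 + c) (L(c, j) = -5 + c*(c - 3) = -5 + c*(-3 + c))
g = 0 (g = 0*8 = 0)
h(P) = -9 (h(P) = 1 - 10 = -9)
G = -9
1/(L(28, v(6, 0)) + G) = 1/((-5 + 28**2 - 3*28) - 9) = 1/((-5 + 784 - 84) - 9) = 1/(695 - 9) = 1/686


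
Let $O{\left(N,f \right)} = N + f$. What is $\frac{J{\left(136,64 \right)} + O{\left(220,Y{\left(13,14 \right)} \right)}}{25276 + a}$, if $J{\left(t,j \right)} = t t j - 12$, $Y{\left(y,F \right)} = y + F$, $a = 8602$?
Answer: $\frac{1183979}{33878} \approx 34.948$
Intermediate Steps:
$Y{\left(y,F \right)} = F + y$
$J{\left(t,j \right)} = -12 + j t^{2}$ ($J{\left(t,j \right)} = t^{2} j - 12 = j t^{2} - 12 = -12 + j t^{2}$)
$\frac{J{\left(136,64 \right)} + O{\left(220,Y{\left(13,14 \right)} \right)}}{25276 + a} = \frac{\left(-12 + 64 \cdot 136^{2}\right) + \left(220 + \left(14 + 13\right)\right)}{25276 + 8602} = \frac{\left(-12 + 64 \cdot 18496\right) + \left(220 + 27\right)}{33878} = \left(\left(-12 + 1183744\right) + 247\right) \frac{1}{33878} = \left(1183732 + 247\right) \frac{1}{33878} = 1183979 \cdot \frac{1}{33878} = \frac{1183979}{33878}$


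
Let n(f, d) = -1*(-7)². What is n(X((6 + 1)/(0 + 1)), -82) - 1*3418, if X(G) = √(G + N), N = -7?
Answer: -3467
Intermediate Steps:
X(G) = √(-7 + G) (X(G) = √(G - 7) = √(-7 + G))
n(f, d) = -49 (n(f, d) = -1*49 = -49)
n(X((6 + 1)/(0 + 1)), -82) - 1*3418 = -49 - 1*3418 = -49 - 3418 = -3467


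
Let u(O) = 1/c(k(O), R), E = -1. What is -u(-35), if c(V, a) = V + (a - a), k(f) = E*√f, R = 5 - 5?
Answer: -I*√35/35 ≈ -0.16903*I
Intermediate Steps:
R = 0
k(f) = -√f
c(V, a) = V (c(V, a) = V + 0 = V)
u(O) = -1/√O (u(O) = 1/(-√O) = -1/√O)
-u(-35) = -(-1)/√(-35) = -(-1)*(-I*√35/35) = -I*√35/35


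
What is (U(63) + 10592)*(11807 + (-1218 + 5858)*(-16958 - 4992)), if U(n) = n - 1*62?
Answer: -1078750792449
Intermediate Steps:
U(n) = -62 + n (U(n) = n - 62 = -62 + n)
(U(63) + 10592)*(11807 + (-1218 + 5858)*(-16958 - 4992)) = ((-62 + 63) + 10592)*(11807 + (-1218 + 5858)*(-16958 - 4992)) = (1 + 10592)*(11807 + 4640*(-21950)) = 10593*(11807 - 101848000) = 10593*(-101836193) = -1078750792449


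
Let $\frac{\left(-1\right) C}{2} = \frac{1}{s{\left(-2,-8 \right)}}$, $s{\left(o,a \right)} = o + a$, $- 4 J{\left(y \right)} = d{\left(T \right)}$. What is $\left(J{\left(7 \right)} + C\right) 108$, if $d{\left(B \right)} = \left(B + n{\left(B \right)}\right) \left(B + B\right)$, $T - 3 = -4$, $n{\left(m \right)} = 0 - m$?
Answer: $\frac{108}{5} \approx 21.6$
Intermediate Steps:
$n{\left(m \right)} = - m$
$T = -1$ ($T = 3 - 4 = -1$)
$d{\left(B \right)} = 0$ ($d{\left(B \right)} = \left(B - B\right) \left(B + B\right) = 0 \cdot 2 B = 0$)
$J{\left(y \right)} = 0$ ($J{\left(y \right)} = \left(- \frac{1}{4}\right) 0 = 0$)
$s{\left(o,a \right)} = a + o$
$C = \frac{1}{5}$ ($C = - \frac{2}{-8 - 2} = - \frac{2}{-10} = \left(-2\right) \left(- \frac{1}{10}\right) = \frac{1}{5} \approx 0.2$)
$\left(J{\left(7 \right)} + C\right) 108 = \left(0 + \frac{1}{5}\right) 108 = \frac{1}{5} \cdot 108 = \frac{108}{5}$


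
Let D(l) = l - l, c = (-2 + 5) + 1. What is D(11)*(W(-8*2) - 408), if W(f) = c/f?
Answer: 0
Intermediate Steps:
c = 4 (c = 3 + 1 = 4)
D(l) = 0
W(f) = 4/f
D(11)*(W(-8*2) - 408) = 0*(4/((-8*2)) - 408) = 0*(4/(-16) - 408) = 0*(4*(-1/16) - 408) = 0*(-¼ - 408) = 0*(-1633/4) = 0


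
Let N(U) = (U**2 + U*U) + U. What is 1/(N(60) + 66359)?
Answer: 1/73619 ≈ 1.3583e-5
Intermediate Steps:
N(U) = U + 2*U**2 (N(U) = (U**2 + U**2) + U = 2*U**2 + U = U + 2*U**2)
1/(N(60) + 66359) = 1/(60*(1 + 2*60) + 66359) = 1/(60*(1 + 120) + 66359) = 1/(60*121 + 66359) = 1/(7260 + 66359) = 1/73619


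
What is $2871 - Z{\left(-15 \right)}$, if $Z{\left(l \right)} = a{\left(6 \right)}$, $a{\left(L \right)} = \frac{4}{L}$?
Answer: $\frac{8611}{3} \approx 2870.3$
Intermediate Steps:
$Z{\left(l \right)} = \frac{2}{3}$ ($Z{\left(l \right)} = \frac{4}{6} = 4 \cdot \frac{1}{6} = \frac{2}{3}$)
$2871 - Z{\left(-15 \right)} = 2871 - \frac{2}{3} = \frac{8611}{3}$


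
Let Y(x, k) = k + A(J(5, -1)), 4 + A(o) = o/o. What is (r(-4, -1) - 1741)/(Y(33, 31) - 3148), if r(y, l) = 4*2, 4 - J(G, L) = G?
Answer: 1733/3120 ≈ 0.55545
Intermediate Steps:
J(G, L) = 4 - G
A(o) = -3 (A(o) = -4 + o/o = -4 + 1 = -3)
r(y, l) = 8
Y(x, k) = -3 + k (Y(x, k) = k - 3 = -3 + k)
(r(-4, -1) - 1741)/(Y(33, 31) - 3148) = (8 - 1741)/((-3 + 31) - 3148) = -1733/(28 - 3148) = -1733/(-3120) = -1733*(-1/3120) = 1733/3120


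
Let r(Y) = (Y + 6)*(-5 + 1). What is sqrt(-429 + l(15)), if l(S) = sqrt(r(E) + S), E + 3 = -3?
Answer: sqrt(-429 + sqrt(15)) ≈ 20.619*I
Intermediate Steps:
E = -6 (E = -3 - 3 = -6)
r(Y) = -24 - 4*Y (r(Y) = (6 + Y)*(-4) = -24 - 4*Y)
l(S) = sqrt(S) (l(S) = sqrt((-24 - 4*(-6)) + S) = sqrt((-24 + 24) + S) = sqrt(0 + S) = sqrt(S))
sqrt(-429 + l(15)) = sqrt(-429 + sqrt(15))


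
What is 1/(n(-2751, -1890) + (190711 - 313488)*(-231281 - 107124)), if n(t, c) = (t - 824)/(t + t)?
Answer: 5502/228599025472445 ≈ 2.4068e-11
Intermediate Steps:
n(t, c) = (-824 + t)/(2*t) (n(t, c) = (-824 + t)/((2*t)) = (-824 + t)*(1/(2*t)) = (-824 + t)/(2*t))
1/(n(-2751, -1890) + (190711 - 313488)*(-231281 - 107124)) = 1/((½)*(-824 - 2751)/(-2751) + (190711 - 313488)*(-231281 - 107124)) = 1/((½)*(-1/2751)*(-3575) - 122777*(-338405)) = 1/(3575/5502 + 41548350685) = 1/(228599025472445/5502) = 5502/228599025472445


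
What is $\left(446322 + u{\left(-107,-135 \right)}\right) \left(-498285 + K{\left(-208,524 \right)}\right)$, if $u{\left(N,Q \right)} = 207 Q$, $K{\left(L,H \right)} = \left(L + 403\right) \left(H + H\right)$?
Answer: $-122971459725$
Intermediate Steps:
$K{\left(L,H \right)} = 2 H \left(403 + L\right)$ ($K{\left(L,H \right)} = \left(403 + L\right) 2 H = 2 H \left(403 + L\right)$)
$\left(446322 + u{\left(-107,-135 \right)}\right) \left(-498285 + K{\left(-208,524 \right)}\right) = \left(446322 + 207 \left(-135\right)\right) \left(-498285 + 2 \cdot 524 \left(403 - 208\right)\right) = \left(446322 - 27945\right) \left(-498285 + 2 \cdot 524 \cdot 195\right) = 418377 \left(-498285 + 204360\right) = 418377 \left(-293925\right) = -122971459725$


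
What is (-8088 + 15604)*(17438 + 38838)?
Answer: 422970416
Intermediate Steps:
(-8088 + 15604)*(17438 + 38838) = 7516*56276 = 422970416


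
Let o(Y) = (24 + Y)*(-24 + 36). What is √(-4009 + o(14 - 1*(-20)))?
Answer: I*√3313 ≈ 57.559*I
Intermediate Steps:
o(Y) = 288 + 12*Y (o(Y) = (24 + Y)*12 = 288 + 12*Y)
√(-4009 + o(14 - 1*(-20))) = √(-4009 + (288 + 12*(14 - 1*(-20)))) = √(-4009 + (288 + 12*(14 + 20))) = √(-4009 + (288 + 12*34)) = √(-4009 + (288 + 408)) = √(-4009 + 696) = √(-3313) = I*√3313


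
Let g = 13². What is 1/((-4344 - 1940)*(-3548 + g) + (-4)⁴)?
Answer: 1/21233892 ≈ 4.7095e-8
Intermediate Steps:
g = 169
1/((-4344 - 1940)*(-3548 + g) + (-4)⁴) = 1/((-4344 - 1940)*(-3548 + 169) + (-4)⁴) = 1/(-6284*(-3379) + 256) = 1/(21233636 + 256) = 1/21233892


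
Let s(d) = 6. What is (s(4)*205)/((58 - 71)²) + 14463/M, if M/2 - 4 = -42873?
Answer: 103013493/14489722 ≈ 7.1094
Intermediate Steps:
M = -85738 (M = 8 + 2*(-42873) = 8 - 85746 = -85738)
(s(4)*205)/((58 - 71)²) + 14463/M = (6*205)/((58 - 71)²) + 14463/(-85738) = 1230/((-13)²) + 14463*(-1/85738) = 1230/169 - 14463/85738 = 103013493/14489722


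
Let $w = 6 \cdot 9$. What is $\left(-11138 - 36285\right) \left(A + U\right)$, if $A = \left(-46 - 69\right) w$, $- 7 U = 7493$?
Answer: $\frac{2416818349}{7} \approx 3.4526 \cdot 10^{8}$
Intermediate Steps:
$U = - \frac{7493}{7}$ ($U = \left(- \frac{1}{7}\right) 7493 = - \frac{7493}{7} \approx -1070.4$)
$w = 54$
$A = -6210$ ($A = \left(-46 - 69\right) 54 = \left(-115\right) 54 = -6210$)
$\left(-11138 - 36285\right) \left(A + U\right) = \left(-11138 - 36285\right) \left(-6210 - \frac{7493}{7}\right) = \left(-47423\right) \left(- \frac{50963}{7}\right) = \frac{2416818349}{7}$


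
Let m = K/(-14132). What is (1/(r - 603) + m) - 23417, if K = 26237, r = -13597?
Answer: -1174891251083/50168600 ≈ -23419.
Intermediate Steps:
m = -26237/14132 (m = 26237/(-14132) = 26237*(-1/14132) = -26237/14132 ≈ -1.8566)
(1/(r - 603) + m) - 23417 = (1/(-13597 - 603) - 26237/14132) - 23417 = (1/(-14200) - 26237/14132) - 23417 = (-1/14200 - 26237/14132) - 23417 = -93144883/50168600 - 23417 = -1174891251083/50168600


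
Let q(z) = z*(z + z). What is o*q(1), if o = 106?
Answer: 212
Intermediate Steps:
q(z) = 2*z² (q(z) = z*(2*z) = 2*z²)
o*q(1) = 106*(2*1²) = 106*(2*1) = 106*2 = 212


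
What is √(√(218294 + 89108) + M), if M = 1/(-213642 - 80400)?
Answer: √(-294042 + 86460697764*√307402)/294042 ≈ 23.547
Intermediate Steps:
M = -1/294042 (M = 1/(-294042) = -1/294042 ≈ -3.4009e-6)
√(√(218294 + 89108) + M) = √(√(218294 + 89108) - 1/294042) = √(√307402 - 1/294042) = √(-1/294042 + √307402)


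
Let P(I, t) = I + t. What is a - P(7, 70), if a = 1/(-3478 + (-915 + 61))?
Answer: -333565/4332 ≈ -77.000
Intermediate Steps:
a = -1/4332 (a = 1/(-3478 - 854) = 1/(-4332) = -1/4332 ≈ -0.00023084)
a - P(7, 70) = -1/4332 - (7 + 70) = -1/4332 - 1*77 = -1/4332 - 77 = -333565/4332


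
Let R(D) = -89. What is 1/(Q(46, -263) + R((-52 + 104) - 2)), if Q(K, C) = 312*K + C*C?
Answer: 1/83432 ≈ 1.1986e-5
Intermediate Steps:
Q(K, C) = C**2 + 312*K (Q(K, C) = 312*K + C**2 = C**2 + 312*K)
1/(Q(46, -263) + R((-52 + 104) - 2)) = 1/(((-263)**2 + 312*46) - 89) = 1/((69169 + 14352) - 89) = 1/(83521 - 89) = 1/83432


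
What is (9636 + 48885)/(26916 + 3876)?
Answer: 19507/10264 ≈ 1.9005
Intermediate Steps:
(9636 + 48885)/(26916 + 3876) = 58521/30792 = 58521*(1/30792) = 19507/10264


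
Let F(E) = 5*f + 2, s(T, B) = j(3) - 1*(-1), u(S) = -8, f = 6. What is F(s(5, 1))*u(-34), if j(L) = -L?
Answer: -256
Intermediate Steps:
s(T, B) = -2 (s(T, B) = -1*3 - 1*(-1) = -3 + 1 = -2)
F(E) = 32 (F(E) = 5*6 + 2 = 30 + 2 = 32)
F(s(5, 1))*u(-34) = 32*(-8) = -256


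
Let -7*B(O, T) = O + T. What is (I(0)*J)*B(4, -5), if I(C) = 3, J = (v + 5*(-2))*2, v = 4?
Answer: -36/7 ≈ -5.1429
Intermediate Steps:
J = -12 (J = (4 + 5*(-2))*2 = (4 - 10)*2 = -6*2 = -12)
B(O, T) = -O/7 - T/7 (B(O, T) = -(O + T)/7 = -O/7 - T/7)
(I(0)*J)*B(4, -5) = (3*(-12))*(-⅐*4 - ⅐*(-5)) = -36*(-4/7 + 5/7) = -36*⅐ = -36/7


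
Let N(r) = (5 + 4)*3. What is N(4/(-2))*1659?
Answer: 44793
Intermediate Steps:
N(r) = 27 (N(r) = 9*3 = 27)
N(4/(-2))*1659 = 27*1659 = 44793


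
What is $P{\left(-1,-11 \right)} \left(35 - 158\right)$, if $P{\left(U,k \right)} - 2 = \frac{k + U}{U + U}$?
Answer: $-984$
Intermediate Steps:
$P{\left(U,k \right)} = 2 + \frac{U + k}{2 U}$ ($P{\left(U,k \right)} = 2 + \frac{k + U}{U + U} = 2 + \frac{U + k}{2 U}$)
$P{\left(-1,-11 \right)} \left(35 - 158\right) = \frac{-11 + 5 \left(-1\right)}{2 \left(-1\right)} \left(35 - 158\right) = \frac{1}{2} \left(-1\right) \left(-11 - 5\right) \left(-123\right) = \frac{1}{2} \left(-1\right) \left(-16\right) \left(-123\right) = 8 \left(-123\right) = -984$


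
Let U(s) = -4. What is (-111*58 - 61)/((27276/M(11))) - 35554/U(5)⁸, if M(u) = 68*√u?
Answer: -17777/32768 - 110483*√11/6819 ≈ -54.279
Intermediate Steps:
(-111*58 - 61)/((27276/M(11))) - 35554/U(5)⁸ = (-111*58 - 61)/((27276/((68*√11)))) - 35554/(((-4)²)⁴) = (-6438 - 61)/((27276*(√11/748))) - 35554/(16⁴) = -6499*17*√11/6819 - 35554/65536 = -110483*√11/6819 - 35554*1/65536 = -110483*√11/6819 - 17777/32768 = -17777/32768 - 110483*√11/6819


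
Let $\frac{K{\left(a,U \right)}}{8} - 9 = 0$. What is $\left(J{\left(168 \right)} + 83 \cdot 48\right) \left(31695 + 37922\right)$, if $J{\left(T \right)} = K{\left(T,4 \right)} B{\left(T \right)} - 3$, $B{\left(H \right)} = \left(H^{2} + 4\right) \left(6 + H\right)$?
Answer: $24619659758205$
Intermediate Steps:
$K{\left(a,U \right)} = 72$ ($K{\left(a,U \right)} = 72 + 8 \cdot 0 = 72 + 0 = 72$)
$B{\left(H \right)} = \left(4 + H^{2}\right) \left(6 + H\right)$
$J{\left(T \right)} = 1725 + 72 T^{3} + 288 T + 432 T^{2}$ ($J{\left(T \right)} = 72 \left(24 + T^{3} + 4 T + 6 T^{2}\right) - 3 = \left(1728 + 72 T^{3} + 288 T + 432 T^{2}\right) - 3 = 1725 + 72 T^{3} + 288 T + 432 T^{2}$)
$\left(J{\left(168 \right)} + 83 \cdot 48\right) \left(31695 + 37922\right) = \left(\left(1725 + 72 \cdot 168^{3} + 288 \cdot 168 + 432 \cdot 168^{2}\right) + 83 \cdot 48\right) \left(31695 + 37922\right) = \left(\left(1725 + 72 \cdot 4741632 + 48384 + 432 \cdot 28224\right) + 3984\right) 69617 = \left(\left(1725 + 341397504 + 48384 + 12192768\right) + 3984\right) 69617 = \left(353640381 + 3984\right) 69617 = 353644365 \cdot 69617 = 24619659758205$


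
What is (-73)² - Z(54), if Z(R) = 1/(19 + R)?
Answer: 389016/73 ≈ 5329.0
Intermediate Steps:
(-73)² - Z(54) = (-73)² - 1/(19 + 54) = 5329 - 1/73 = 389016/73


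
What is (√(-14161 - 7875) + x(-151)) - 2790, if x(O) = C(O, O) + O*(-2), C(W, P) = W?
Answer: -2639 + 2*I*√5509 ≈ -2639.0 + 148.45*I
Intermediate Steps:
x(O) = -O (x(O) = O + O*(-2) = O - 2*O = -O)
(√(-14161 - 7875) + x(-151)) - 2790 = (√(-14161 - 7875) - 1*(-151)) - 2790 = (√(-22036) + 151) - 2790 = (2*I*√5509 + 151) - 2790 = (151 + 2*I*√5509) - 2790 = -2639 + 2*I*√5509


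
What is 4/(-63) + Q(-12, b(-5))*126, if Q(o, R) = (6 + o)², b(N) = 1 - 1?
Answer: 285764/63 ≈ 4535.9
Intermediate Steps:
b(N) = 0
4/(-63) + Q(-12, b(-5))*126 = 4/(-63) + (6 - 12)²*126 = 4*(-1/63) + (-6)²*126 = -4/63 + 36*126 = -4/63 + 4536 = 285764/63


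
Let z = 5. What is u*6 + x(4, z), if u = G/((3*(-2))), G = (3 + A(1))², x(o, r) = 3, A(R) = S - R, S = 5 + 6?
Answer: -166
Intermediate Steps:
S = 11
A(R) = 11 - R
G = 169 (G = (3 + (11 - 1*1))² = (3 + (11 - 1))² = (3 + 10)² = 13² = 169)
u = -169/6 (u = 169/((3*(-2))) = 169/(-6) = 169*(-⅙) = -169/6 ≈ -28.167)
u*6 + x(4, z) = -169/6*6 + 3 = -169 + 3 = -166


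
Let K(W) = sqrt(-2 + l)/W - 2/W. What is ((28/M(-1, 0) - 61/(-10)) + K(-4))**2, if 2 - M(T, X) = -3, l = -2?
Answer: 14859/100 - 61*I/5 ≈ 148.59 - 12.2*I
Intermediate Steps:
M(T, X) = 5 (M(T, X) = 2 - 1*(-3) = 2 + 3 = 5)
K(W) = -2/W + 2*I/W (K(W) = sqrt(-2 - 2)/W - 2/W = sqrt(-4)/W - 2/W = (2*I)/W - 2/W = 2*I/W - 2/W = -2/W + 2*I/W)
((28/M(-1, 0) - 61/(-10)) + K(-4))**2 = ((28/5 - 61/(-10)) + 2*(-1 + I)/(-4))**2 = ((28*(1/5) - 61*(-1/10)) + 2*(-1/4)*(-1 + I))**2 = ((28/5 + 61/10) + (1/2 - I/2))**2 = (117/10 + (1/2 - I/2))**2 = (61/5 - I/2)**2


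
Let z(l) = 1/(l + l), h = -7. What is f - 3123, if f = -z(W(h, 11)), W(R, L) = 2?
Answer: -12493/4 ≈ -3123.3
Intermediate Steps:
z(l) = 1/(2*l)
f = -¼ (f = -1/(2*2) = -1*¼ = -¼ ≈ -0.25000)
f - 3123 = -¼ - 3123 = -12493/4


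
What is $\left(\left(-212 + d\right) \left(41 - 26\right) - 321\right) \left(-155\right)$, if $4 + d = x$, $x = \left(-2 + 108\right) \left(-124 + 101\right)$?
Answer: $6220305$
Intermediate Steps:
$x = -2438$ ($x = 106 \left(-23\right) = -2438$)
$d = -2442$ ($d = -4 - 2438 = -2442$)
$\left(\left(-212 + d\right) \left(41 - 26\right) - 321\right) \left(-155\right) = \left(\left(-212 - 2442\right) \left(41 - 26\right) - 321\right) \left(-155\right) = \left(\left(-2654\right) 15 - 321\right) \left(-155\right) = \left(-39810 - 321\right) \left(-155\right) = \left(-40131\right) \left(-155\right) = 6220305$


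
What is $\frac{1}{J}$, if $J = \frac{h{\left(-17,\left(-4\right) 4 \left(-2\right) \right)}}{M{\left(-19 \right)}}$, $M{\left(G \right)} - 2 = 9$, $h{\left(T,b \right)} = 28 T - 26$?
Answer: $- \frac{11}{502} \approx -0.021912$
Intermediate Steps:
$h{\left(T,b \right)} = -26 + 28 T$
$M{\left(G \right)} = 11$ ($M{\left(G \right)} = 2 + 9 = 11$)
$J = - \frac{502}{11}$ ($J = \frac{-26 + 28 \left(-17\right)}{11} = \left(-26 - 476\right) \frac{1}{11} = \left(-502\right) \frac{1}{11} = - \frac{502}{11} \approx -45.636$)
$\frac{1}{J} = \frac{1}{- \frac{502}{11}} = - \frac{11}{502}$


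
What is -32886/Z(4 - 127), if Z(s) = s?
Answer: 10962/41 ≈ 267.37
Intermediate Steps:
-32886/Z(4 - 127) = -32886/(4 - 127) = -32886/(-123) = -32886*(-1/123) = 10962/41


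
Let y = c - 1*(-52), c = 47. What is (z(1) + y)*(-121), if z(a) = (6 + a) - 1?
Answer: -12705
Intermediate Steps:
y = 99 (y = 47 - 1*(-52) = 47 + 52 = 99)
z(a) = 5 + a
(z(1) + y)*(-121) = ((5 + 1) + 99)*(-121) = (6 + 99)*(-121) = 105*(-121) = -12705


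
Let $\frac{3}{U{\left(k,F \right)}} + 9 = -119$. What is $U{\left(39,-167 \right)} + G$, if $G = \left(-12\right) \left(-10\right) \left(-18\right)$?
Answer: $- \frac{276483}{128} \approx -2160.0$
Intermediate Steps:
$U{\left(k,F \right)} = - \frac{3}{128}$ ($U{\left(k,F \right)} = \frac{3}{-9 - 119} = \frac{3}{-128} = 3 \left(- \frac{1}{128}\right) = - \frac{3}{128}$)
$G = -2160$ ($G = 120 \left(-18\right) = -2160$)
$U{\left(39,-167 \right)} + G = - \frac{3}{128} - 2160 = - \frac{276483}{128}$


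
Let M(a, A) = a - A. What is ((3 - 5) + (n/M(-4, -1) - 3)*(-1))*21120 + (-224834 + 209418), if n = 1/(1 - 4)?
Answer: 10072/3 ≈ 3357.3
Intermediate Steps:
n = -⅓ (n = 1/(-3) = -⅓ ≈ -0.33333)
((3 - 5) + (n/M(-4, -1) - 3)*(-1))*21120 + (-224834 + 209418) = ((3 - 5) + (-1/(3*(-4 - 1*(-1))) - 3)*(-1))*21120 + (-224834 + 209418) = (-2 + (-1/(3*(-4 + 1)) - 3)*(-1))*21120 - 15416 = (-2 + (-⅓/(-3) - 3)*(-1))*21120 - 15416 = (-2 + (-⅓*(-⅓) - 3)*(-1))*21120 - 15416 = (-2 + (⅑ - 3)*(-1))*21120 - 15416 = (-2 - 26/9*(-1))*21120 - 15416 = (-2 + 26/9)*21120 - 15416 = (8/9)*21120 - 15416 = 56320/3 - 15416 = 10072/3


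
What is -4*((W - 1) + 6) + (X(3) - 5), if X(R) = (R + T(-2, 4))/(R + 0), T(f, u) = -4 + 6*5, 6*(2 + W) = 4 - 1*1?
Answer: -28/3 ≈ -9.3333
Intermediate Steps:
W = -3/2 (W = -2 + (4 - 1*1)/6 = -2 + (4 - 1)/6 = -2 + (⅙)*3 = -2 + ½ = -3/2 ≈ -1.5000)
T(f, u) = 26 (T(f, u) = -4 + 30 = 26)
X(R) = (26 + R)/R (X(R) = (R + 26)/(R + 0) = (26 + R)/R)
-4*((W - 1) + 6) + (X(3) - 5) = -4*((-3/2 - 1) + 6) + ((26 + 3)/3 - 5) = -4*(-5/2 + 6) + ((⅓)*29 - 5) = -4*7/2 + (29/3 - 5) = -14 + 14/3 = -28/3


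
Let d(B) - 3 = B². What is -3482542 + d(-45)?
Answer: -3480514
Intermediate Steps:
d(B) = 3 + B²
-3482542 + d(-45) = -3482542 + (3 + (-45)²) = -3482542 + (3 + 2025) = -3482542 + 2028 = -3480514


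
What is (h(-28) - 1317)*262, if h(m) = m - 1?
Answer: -352652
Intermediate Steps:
h(m) = -1 + m
(h(-28) - 1317)*262 = ((-1 - 28) - 1317)*262 = (-29 - 1317)*262 = -1346*262 = -352652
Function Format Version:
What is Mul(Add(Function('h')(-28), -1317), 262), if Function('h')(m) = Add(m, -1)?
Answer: -352652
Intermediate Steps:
Function('h')(m) = Add(-1, m)
Mul(Add(Function('h')(-28), -1317), 262) = Mul(Add(Add(-1, -28), -1317), 262) = Mul(Add(-29, -1317), 262) = Mul(-1346, 262) = -352652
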